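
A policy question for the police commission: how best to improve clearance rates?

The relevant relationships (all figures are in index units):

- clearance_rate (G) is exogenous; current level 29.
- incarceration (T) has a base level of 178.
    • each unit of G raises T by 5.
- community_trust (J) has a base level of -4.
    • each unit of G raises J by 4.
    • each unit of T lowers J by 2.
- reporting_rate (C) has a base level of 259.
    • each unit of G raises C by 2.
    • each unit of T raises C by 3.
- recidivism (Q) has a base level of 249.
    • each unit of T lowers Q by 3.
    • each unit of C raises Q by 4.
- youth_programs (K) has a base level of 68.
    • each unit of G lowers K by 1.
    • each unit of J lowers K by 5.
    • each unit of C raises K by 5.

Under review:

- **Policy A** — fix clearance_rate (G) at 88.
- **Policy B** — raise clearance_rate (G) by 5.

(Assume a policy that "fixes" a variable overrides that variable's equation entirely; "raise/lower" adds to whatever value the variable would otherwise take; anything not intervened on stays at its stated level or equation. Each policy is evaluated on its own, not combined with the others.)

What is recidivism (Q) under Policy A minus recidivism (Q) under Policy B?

Policy A (G := 88):
  G = 88
  T = 178 + 5·88 = 618
  C = 259 + 2·88 + 3·618 = 2289
  Q = 249 − 3·618 + 4·2289 = 7551
Policy B (G + 5):
  G = 29 + 5 = 34
  T = 178 + 5·34 = 348
  C = 259 + 2·34 + 3·348 = 1371
  Q = 249 − 3·348 + 4·1371 = 4689
Q: 7551 − 4689 = 2862

2862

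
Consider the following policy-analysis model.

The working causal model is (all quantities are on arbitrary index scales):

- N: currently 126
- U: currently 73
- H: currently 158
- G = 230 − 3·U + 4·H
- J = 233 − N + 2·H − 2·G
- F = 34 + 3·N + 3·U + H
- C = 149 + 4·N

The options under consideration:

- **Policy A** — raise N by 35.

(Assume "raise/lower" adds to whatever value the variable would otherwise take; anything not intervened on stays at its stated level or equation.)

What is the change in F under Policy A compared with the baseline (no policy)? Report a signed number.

105

Baseline:
  N = 126
  U = 73
  H = 158
  F = 34 + 3·126 + 3·73 + 158 = 789
Policy A (N + 35):
  N = 126 + 35 = 161
  U = 73
  H = 158
  F = 34 + 3·161 + 3·73 + 158 = 894
Change in F: 894 − 789 = 105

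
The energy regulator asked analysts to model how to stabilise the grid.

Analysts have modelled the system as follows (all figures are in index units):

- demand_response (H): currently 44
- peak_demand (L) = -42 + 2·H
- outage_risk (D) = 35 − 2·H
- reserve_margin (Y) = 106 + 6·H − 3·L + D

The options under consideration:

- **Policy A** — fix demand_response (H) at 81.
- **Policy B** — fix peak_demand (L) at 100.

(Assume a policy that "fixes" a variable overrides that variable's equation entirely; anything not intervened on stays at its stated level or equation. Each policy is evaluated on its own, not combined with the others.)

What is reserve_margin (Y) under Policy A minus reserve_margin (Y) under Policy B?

88

Policy A (H := 81):
  H = 81
  L = -42 + 2·81 = 120
  D = 35 − 2·81 = -127
  Y = 106 + 6·81 − 3·120 + (-127) = 105
Policy B (L := 100):
  H = 44
  L = 100
  D = 35 − 2·44 = -53
  Y = 106 + 6·44 − 3·100 + (-53) = 17
Y: 105 − 17 = 88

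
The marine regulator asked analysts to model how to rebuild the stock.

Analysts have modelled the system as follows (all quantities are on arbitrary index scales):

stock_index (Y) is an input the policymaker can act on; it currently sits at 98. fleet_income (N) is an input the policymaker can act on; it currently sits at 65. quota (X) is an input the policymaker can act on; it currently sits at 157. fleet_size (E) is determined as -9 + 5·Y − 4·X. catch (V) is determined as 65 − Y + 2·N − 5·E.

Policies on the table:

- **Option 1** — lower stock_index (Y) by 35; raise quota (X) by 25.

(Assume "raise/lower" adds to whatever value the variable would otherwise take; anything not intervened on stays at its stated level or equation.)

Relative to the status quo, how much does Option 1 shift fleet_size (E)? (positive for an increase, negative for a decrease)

Baseline:
  Y = 98
  X = 157
  E = -9 + 5·98 − 4·157 = -147
Option 1 (Y − 35, X + 25):
  Y = 98 − 35 = 63
  X = 157 + 25 = 182
  E = -9 + 5·63 − 4·182 = -422
Change in E: -422 − (-147) = -275

-275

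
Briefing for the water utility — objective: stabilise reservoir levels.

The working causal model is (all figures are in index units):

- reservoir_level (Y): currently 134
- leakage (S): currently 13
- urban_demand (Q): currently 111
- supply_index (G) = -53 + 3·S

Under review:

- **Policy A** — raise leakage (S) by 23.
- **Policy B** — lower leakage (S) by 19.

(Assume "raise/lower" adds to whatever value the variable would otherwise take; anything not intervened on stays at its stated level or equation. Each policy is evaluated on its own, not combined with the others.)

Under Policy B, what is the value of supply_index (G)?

Policy B (S − 19):
  S = 13 − 19 = -6
  G = -53 + 3·(-6) = -71

-71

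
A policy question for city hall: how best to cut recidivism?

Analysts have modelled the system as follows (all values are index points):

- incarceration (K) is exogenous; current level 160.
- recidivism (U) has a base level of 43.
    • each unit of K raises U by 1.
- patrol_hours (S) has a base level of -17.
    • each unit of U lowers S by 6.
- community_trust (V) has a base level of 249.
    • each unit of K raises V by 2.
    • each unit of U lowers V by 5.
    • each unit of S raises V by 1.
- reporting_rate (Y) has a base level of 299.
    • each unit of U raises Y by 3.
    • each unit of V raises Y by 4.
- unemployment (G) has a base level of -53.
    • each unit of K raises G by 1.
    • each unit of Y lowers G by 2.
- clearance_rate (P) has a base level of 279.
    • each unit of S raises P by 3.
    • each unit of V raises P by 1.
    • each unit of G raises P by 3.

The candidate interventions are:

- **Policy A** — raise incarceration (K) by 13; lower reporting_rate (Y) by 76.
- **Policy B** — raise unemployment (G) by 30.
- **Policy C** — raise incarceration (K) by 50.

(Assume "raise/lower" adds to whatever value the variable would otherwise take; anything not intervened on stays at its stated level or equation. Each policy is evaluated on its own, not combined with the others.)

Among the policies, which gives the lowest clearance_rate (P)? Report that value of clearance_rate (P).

Policy A (K + 13, Y − 76):
  K = 160 + 13 = 173
  U = 43 + 173 = 216
  S = -17 − 6·216 = -1313
  V = 249 + 2·173 − 5·216 + (-1313) = -1798
  Y = 299 + 3·216 + 4·(-1798) (−76 from intervention) = -6321
  G = -53 + 173 − 2·(-6321) = 12762
  P = 279 + 3·(-1313) + (-1798) + 3·12762 = 32828
Policy B (G + 30):
  K = 160
  U = 43 + 160 = 203
  S = -17 − 6·203 = -1235
  V = 249 + 2·160 − 5·203 + (-1235) = -1681
  Y = 299 + 3·203 + 4·(-1681) = -5816
  G = -53 + 160 − 2·(-5816) (+30 from intervention) = 11769
  P = 279 + 3·(-1235) + (-1681) + 3·11769 = 30200
Policy C (K + 50):
  K = 160 + 50 = 210
  U = 43 + 210 = 253
  S = -17 − 6·253 = -1535
  V = 249 + 2·210 − 5·253 + (-1535) = -2131
  Y = 299 + 3·253 + 4·(-2131) = -7466
  G = -53 + 210 − 2·(-7466) = 15089
  P = 279 + 3·(-1535) + (-2131) + 3·15089 = 38810
Comparing — Policy A: P=32828, Policy B: P=30200, Policy C: P=38810. Lowest is 30200 (Policy B).

30200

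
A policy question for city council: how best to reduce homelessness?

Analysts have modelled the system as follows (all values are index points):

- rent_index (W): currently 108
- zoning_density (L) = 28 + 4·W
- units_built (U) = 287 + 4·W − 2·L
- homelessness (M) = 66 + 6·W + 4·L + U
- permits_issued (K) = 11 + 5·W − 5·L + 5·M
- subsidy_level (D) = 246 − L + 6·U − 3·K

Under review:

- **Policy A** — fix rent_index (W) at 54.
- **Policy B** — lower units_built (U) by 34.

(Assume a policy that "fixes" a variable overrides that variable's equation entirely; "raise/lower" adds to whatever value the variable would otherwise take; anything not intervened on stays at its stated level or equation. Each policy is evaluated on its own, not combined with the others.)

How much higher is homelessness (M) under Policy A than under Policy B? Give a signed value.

Policy A (W := 54):
  W = 54
  L = 28 + 4·54 = 244
  U = 287 + 4·54 − 2·244 = 15
  M = 66 + 6·54 + 4·244 + 15 = 1381
Policy B (U − 34):
  W = 108
  L = 28 + 4·108 = 460
  U = 287 + 4·108 − 2·460 (−34 from intervention) = -235
  M = 66 + 6·108 + 4·460 + (-235) = 2319
M: 1381 − 2319 = -938

-938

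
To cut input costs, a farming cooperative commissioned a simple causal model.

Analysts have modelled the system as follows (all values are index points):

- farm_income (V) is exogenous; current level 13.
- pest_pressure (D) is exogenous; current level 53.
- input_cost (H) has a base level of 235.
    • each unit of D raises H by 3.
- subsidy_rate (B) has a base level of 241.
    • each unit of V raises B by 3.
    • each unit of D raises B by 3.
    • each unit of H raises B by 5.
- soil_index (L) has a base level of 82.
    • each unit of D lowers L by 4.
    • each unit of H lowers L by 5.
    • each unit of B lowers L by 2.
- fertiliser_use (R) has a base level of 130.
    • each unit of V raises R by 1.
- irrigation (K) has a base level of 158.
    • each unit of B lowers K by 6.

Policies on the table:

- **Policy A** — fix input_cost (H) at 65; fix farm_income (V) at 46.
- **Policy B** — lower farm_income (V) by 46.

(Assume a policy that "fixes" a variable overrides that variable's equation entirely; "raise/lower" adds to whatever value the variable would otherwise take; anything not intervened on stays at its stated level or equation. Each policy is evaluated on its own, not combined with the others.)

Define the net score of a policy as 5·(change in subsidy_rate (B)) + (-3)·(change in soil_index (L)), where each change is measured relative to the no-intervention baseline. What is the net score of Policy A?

Baseline:
  V = 13
  D = 53
  H = 235 + 3·53 = 394
  B = 241 + 3·13 + 3·53 + 5·394 = 2409
  L = 82 − 4·53 − 5·394 − 2·2409 = -6918
Policy A (H := 65, V := 46):
  V = 46
  D = 53
  H = 65
  B = 241 + 3·46 + 3·53 + 5·65 = 863
  L = 82 − 4·53 − 5·65 − 2·863 = -2181
ΔB = 863 − 2409 = -1546; ΔL = -2181 − (-6918) = 4737
Score = 5·(-1546) + (-3)·4737 = -21941

-21941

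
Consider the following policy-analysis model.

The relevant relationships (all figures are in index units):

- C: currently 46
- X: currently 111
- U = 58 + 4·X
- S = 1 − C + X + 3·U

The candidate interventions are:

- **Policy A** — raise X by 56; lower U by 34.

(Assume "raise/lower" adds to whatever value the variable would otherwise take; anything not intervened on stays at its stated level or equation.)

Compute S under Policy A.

Policy A (X + 56, U − 34):
  C = 46
  X = 111 + 56 = 167
  U = 58 + 4·167 (−34 from intervention) = 692
  S = 1 − 46 + 167 + 3·692 = 2198

2198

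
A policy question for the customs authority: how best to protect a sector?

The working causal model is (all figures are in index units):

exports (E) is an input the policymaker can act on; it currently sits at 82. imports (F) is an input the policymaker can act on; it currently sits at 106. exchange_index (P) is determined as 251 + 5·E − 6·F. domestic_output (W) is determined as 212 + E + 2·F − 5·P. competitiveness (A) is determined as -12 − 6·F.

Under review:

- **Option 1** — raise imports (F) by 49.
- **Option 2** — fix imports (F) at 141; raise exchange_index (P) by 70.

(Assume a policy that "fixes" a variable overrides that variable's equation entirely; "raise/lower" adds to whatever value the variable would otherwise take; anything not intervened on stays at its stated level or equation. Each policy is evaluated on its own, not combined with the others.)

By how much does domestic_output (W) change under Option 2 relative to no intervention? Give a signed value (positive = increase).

770

Baseline:
  E = 82
  F = 106
  P = 251 + 5·82 − 6·106 = 25
  W = 212 + 82 + 2·106 − 5·25 = 381
Option 2 (F := 141, P + 70):
  E = 82
  F = 141
  P = 251 + 5·82 − 6·141 (+70 from intervention) = -115
  W = 212 + 82 + 2·141 − 5·(-115) = 1151
Change in W: 1151 − 381 = 770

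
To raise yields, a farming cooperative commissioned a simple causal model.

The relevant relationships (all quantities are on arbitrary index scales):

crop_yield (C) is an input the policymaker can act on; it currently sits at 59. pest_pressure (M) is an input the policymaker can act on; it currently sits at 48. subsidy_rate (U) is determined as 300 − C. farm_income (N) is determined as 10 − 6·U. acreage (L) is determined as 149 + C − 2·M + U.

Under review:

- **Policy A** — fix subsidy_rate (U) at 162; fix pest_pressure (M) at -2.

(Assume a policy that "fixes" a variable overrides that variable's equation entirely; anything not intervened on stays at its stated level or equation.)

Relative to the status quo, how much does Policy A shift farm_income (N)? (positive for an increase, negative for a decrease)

Baseline:
  C = 59
  U = 300 − 59 = 241
  N = 10 − 6·241 = -1436
Policy A (U := 162, M := -2):
  C = 59
  U = 162
  N = 10 − 6·162 = -962
Change in N: -962 − (-1436) = 474

474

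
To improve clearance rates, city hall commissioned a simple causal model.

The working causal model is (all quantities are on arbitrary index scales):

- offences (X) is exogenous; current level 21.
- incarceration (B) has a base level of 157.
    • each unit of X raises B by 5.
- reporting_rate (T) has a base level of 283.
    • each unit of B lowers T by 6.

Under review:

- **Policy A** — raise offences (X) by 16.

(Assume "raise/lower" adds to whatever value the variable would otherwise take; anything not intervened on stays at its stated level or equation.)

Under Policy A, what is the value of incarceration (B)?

342

Policy A (X + 16):
  X = 21 + 16 = 37
  B = 157 + 5·37 = 342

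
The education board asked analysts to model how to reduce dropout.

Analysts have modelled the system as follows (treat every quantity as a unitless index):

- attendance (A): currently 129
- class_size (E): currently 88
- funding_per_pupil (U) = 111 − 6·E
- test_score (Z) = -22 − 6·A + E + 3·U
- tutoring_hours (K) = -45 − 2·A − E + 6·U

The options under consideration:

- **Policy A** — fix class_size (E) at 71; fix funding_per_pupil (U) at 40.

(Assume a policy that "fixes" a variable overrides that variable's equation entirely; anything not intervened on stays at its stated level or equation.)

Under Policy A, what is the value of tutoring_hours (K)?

-134

Policy A (E := 71, U := 40):
  A = 129
  E = 71
  U = 40
  K = -45 − 2·129 − 71 + 6·40 = -134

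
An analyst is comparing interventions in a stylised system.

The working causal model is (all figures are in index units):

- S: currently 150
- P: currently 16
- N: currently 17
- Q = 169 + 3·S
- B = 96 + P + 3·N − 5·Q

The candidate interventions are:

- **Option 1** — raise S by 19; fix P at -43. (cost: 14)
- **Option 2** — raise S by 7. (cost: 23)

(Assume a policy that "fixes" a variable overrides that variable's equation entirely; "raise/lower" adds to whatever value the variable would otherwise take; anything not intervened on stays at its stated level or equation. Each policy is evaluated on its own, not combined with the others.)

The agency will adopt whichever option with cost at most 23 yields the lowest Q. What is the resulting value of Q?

640

Option 1 (S + 19, P := -43):
  S = 150 + 19 = 169
  Q = 169 + 3·169 = 676
Option 2 (S + 7):
  S = 150 + 7 = 157
  Q = 169 + 3·157 = 640
Comparing — Option 1: Q=676, Option 2: Q=640. Lowest is 640 (Option 2).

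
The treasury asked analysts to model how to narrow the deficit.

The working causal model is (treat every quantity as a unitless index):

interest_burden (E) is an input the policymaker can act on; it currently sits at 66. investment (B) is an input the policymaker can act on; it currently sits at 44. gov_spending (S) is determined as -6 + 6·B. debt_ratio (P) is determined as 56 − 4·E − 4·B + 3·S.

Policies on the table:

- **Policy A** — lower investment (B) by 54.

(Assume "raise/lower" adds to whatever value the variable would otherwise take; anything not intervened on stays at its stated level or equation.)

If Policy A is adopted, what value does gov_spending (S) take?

Policy A (B − 54):
  B = 44 − 54 = -10
  S = -6 + 6·(-10) = -66

-66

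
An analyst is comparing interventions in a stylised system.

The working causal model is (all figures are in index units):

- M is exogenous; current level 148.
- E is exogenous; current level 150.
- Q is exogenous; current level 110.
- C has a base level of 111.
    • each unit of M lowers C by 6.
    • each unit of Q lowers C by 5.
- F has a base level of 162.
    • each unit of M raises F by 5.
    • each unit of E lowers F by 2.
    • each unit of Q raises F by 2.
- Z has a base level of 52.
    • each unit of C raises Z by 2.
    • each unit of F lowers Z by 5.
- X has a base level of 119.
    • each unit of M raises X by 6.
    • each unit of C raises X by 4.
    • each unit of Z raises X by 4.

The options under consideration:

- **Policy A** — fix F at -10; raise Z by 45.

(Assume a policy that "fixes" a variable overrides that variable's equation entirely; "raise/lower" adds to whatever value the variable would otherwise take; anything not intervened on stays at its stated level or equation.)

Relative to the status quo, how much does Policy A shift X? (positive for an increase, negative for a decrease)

16820

Baseline:
  M = 148
  E = 150
  Q = 110
  C = 111 − 6·148 − 5·110 = -1327
  F = 162 + 5·148 − 2·150 + 2·110 = 822
  Z = 52 + 2·(-1327) − 5·822 = -6712
  X = 119 + 6·148 + 4·(-1327) + 4·(-6712) = -31149
Policy A (F := -10, Z + 45):
  M = 148
  E = 150
  Q = 110
  C = 111 − 6·148 − 5·110 = -1327
  F = -10
  Z = 52 + 2·(-1327) − 5·(-10) (+45 from intervention) = -2507
  X = 119 + 6·148 + 4·(-1327) + 4·(-2507) = -14329
Change in X: -14329 − (-31149) = 16820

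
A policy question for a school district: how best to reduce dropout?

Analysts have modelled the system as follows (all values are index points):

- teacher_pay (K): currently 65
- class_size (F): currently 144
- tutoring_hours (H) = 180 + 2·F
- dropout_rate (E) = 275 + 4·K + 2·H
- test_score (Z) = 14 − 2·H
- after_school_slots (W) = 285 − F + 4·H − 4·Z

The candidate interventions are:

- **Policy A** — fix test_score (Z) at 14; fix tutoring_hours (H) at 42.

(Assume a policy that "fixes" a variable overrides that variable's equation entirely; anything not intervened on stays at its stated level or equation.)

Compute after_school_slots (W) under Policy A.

Policy A (Z := 14, H := 42):
  F = 144
  H = 42
  Z = 14
  W = 285 − 144 + 4·42 − 4·14 = 253

253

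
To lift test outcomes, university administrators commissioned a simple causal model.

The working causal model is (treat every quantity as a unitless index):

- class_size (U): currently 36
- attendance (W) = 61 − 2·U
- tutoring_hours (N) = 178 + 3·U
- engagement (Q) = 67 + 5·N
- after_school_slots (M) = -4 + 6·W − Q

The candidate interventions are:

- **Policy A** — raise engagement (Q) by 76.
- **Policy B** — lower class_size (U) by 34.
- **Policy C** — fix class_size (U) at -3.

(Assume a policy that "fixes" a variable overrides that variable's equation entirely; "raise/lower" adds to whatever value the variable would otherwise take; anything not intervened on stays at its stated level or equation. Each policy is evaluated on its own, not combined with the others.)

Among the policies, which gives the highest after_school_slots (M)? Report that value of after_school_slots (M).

Policy A (Q + 76):
  U = 36
  W = 61 − 2·36 = -11
  N = 178 + 3·36 = 286
  Q = 67 + 5·286 (+76 from intervention) = 1573
  M = -4 + 6·(-11) − 1573 = -1643
Policy B (U − 34):
  U = 36 − 34 = 2
  W = 61 − 2·2 = 57
  N = 178 + 3·2 = 184
  Q = 67 + 5·184 = 987
  M = -4 + 6·57 − 987 = -649
Policy C (U := -3):
  U = -3
  W = 61 − 2·(-3) = 67
  N = 178 + 3·(-3) = 169
  Q = 67 + 5·169 = 912
  M = -4 + 6·67 − 912 = -514
Comparing — Policy A: M=-1643, Policy B: M=-649, Policy C: M=-514. Highest is -514 (Policy C).

-514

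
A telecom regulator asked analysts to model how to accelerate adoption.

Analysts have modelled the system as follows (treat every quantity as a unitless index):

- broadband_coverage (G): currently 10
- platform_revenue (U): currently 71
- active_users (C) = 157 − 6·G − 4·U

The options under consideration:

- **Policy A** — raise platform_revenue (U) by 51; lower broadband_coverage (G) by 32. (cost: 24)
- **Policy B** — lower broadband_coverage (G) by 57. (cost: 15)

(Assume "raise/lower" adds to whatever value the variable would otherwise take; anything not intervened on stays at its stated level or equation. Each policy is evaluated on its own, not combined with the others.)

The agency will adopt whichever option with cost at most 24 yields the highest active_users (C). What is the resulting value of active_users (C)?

Policy A (U + 51, G − 32):
  G = 10 − 32 = -22
  U = 71 + 51 = 122
  C = 157 − 6·(-22) − 4·122 = -199
Policy B (G − 57):
  G = 10 − 57 = -47
  U = 71
  C = 157 − 6·(-47) − 4·71 = 155
Comparing — Policy A: C=-199, Policy B: C=155. Highest is 155 (Policy B).

155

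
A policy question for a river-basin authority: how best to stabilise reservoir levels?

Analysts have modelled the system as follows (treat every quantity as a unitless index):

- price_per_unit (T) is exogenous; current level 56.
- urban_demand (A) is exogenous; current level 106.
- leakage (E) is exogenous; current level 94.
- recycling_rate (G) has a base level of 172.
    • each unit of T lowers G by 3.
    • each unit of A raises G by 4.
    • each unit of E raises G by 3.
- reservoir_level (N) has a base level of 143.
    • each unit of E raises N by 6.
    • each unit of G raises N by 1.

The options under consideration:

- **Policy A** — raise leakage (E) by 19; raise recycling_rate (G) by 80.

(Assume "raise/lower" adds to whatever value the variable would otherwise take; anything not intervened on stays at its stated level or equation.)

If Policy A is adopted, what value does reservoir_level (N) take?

1668

Policy A (E + 19, G + 80):
  T = 56
  A = 106
  E = 94 + 19 = 113
  G = 172 − 3·56 + 4·106 + 3·113 (+80 from intervention) = 847
  N = 143 + 6·113 + 847 = 1668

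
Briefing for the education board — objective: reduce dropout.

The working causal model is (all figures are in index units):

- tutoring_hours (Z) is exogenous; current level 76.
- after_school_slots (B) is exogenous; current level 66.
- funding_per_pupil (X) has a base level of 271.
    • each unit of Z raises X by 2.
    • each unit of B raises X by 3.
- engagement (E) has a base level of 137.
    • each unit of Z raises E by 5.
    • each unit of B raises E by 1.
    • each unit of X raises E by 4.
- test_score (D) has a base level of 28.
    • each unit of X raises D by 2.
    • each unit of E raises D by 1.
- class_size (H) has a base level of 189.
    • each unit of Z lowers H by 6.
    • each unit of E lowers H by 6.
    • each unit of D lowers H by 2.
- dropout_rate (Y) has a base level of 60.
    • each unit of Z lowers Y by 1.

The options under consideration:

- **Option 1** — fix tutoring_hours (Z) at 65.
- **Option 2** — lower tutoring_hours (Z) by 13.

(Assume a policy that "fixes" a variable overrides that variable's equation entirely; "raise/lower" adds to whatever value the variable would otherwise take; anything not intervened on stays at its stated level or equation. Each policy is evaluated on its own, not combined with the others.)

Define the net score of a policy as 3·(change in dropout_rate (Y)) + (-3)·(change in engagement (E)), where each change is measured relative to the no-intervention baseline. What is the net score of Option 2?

546

Baseline:
  Z = 76
  B = 66
  X = 271 + 2·76 + 3·66 = 621
  E = 137 + 5·76 + 66 + 4·621 = 3067
  Y = 60 − 76 = -16
Option 2 (Z − 13):
  Z = 76 − 13 = 63
  B = 66
  X = 271 + 2·63 + 3·66 = 595
  E = 137 + 5·63 + 66 + 4·595 = 2898
  Y = 60 − 63 = -3
ΔY = -3 − (-16) = 13; ΔE = 2898 − 3067 = -169
Score = 3·13 + (-3)·(-169) = 546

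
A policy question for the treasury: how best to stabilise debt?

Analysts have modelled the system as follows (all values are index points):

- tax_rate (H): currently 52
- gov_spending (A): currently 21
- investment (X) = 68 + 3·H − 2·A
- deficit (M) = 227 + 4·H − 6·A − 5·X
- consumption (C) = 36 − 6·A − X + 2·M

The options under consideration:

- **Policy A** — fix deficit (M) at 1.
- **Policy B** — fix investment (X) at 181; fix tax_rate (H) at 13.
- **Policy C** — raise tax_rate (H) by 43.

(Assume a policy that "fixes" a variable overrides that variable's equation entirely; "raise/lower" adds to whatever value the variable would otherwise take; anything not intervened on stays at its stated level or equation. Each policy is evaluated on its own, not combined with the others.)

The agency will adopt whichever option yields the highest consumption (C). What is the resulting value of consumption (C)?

Policy A (M := 1):
  H = 52
  A = 21
  X = 68 + 3·52 − 2·21 = 182
  M = 1
  C = 36 − 6·21 − 182 + 2·1 = -270
Policy B (X := 181, H := 13):
  H = 13
  A = 21
  X = 181
  M = 227 + 4·13 − 6·21 − 5·181 = -752
  C = 36 − 6·21 − 181 + 2·(-752) = -1775
Policy C (H + 43):
  H = 52 + 43 = 95
  A = 21
  X = 68 + 3·95 − 2·21 = 311
  M = 227 + 4·95 − 6·21 − 5·311 = -1074
  C = 36 − 6·21 − 311 + 2·(-1074) = -2549
Comparing — Policy A: C=-270, Policy B: C=-1775, Policy C: C=-2549. Highest is -270 (Policy A).

-270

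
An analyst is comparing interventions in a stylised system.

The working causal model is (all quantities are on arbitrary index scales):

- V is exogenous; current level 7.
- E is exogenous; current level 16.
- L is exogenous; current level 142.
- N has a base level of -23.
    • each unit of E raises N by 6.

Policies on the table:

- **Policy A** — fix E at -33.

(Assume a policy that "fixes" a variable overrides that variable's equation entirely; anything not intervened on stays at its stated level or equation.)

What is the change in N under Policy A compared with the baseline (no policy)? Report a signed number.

-294

Baseline:
  E = 16
  N = -23 + 6·16 = 73
Policy A (E := -33):
  E = -33
  N = -23 + 6·(-33) = -221
Change in N: -221 − 73 = -294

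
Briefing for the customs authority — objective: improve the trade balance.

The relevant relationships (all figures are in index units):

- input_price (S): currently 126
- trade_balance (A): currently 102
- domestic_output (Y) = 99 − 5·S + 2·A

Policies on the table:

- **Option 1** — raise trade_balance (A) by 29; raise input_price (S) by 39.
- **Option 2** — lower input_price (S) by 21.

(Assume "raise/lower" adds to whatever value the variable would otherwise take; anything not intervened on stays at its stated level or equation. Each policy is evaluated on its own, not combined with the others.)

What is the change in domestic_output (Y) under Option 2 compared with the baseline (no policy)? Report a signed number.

105

Baseline:
  S = 126
  A = 102
  Y = 99 − 5·126 + 2·102 = -327
Option 2 (S − 21):
  S = 126 − 21 = 105
  A = 102
  Y = 99 − 5·105 + 2·102 = -222
Change in Y: -222 − (-327) = 105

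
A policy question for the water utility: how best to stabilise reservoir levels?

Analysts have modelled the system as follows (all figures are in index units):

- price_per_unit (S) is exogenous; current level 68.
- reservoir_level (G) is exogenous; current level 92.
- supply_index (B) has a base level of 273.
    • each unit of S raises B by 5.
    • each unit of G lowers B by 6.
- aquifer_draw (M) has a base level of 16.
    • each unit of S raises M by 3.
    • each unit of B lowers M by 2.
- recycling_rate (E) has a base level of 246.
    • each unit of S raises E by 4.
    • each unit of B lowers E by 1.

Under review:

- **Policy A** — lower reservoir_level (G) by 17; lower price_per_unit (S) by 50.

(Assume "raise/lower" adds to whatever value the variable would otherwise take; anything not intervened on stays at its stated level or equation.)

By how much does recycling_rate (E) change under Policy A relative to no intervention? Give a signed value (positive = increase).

Baseline:
  S = 68
  G = 92
  B = 273 + 5·68 − 6·92 = 61
  E = 246 + 4·68 − 61 = 457
Policy A (G − 17, S − 50):
  S = 68 − 50 = 18
  G = 92 − 17 = 75
  B = 273 + 5·18 − 6·75 = -87
  E = 246 + 4·18 − (-87) = 405
Change in E: 405 − 457 = -52

-52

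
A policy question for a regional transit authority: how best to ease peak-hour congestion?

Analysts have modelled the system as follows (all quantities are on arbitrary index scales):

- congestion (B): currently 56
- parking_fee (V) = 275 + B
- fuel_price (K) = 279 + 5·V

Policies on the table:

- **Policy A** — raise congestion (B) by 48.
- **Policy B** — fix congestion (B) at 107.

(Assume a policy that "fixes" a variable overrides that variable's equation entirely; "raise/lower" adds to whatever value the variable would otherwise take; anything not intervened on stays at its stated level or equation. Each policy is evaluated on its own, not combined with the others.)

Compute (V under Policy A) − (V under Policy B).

Policy A (B + 48):
  B = 56 + 48 = 104
  V = 275 + 104 = 379
Policy B (B := 107):
  B = 107
  V = 275 + 107 = 382
V: 379 − 382 = -3

-3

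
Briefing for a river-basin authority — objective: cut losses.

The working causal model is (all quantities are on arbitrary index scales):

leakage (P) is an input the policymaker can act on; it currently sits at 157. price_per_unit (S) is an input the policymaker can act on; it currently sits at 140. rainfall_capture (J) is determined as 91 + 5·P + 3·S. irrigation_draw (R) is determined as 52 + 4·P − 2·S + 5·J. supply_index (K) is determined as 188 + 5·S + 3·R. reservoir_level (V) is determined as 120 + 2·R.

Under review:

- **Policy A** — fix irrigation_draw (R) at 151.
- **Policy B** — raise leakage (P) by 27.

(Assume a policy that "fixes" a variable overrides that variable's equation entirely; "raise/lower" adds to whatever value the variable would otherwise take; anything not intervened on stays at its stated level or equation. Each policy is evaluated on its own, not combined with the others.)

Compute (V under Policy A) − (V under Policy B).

Policy A (R := 151):
  P = 157
  S = 140
  J = 91 + 5·157 + 3·140 = 1296
  R = 151
  V = 120 + 2·151 = 422
Policy B (P + 27):
  P = 157 + 27 = 184
  S = 140
  J = 91 + 5·184 + 3·140 = 1431
  R = 52 + 4·184 − 2·140 + 5·1431 = 7663
  V = 120 + 2·7663 = 15446
V: 422 − 15446 = -15024

-15024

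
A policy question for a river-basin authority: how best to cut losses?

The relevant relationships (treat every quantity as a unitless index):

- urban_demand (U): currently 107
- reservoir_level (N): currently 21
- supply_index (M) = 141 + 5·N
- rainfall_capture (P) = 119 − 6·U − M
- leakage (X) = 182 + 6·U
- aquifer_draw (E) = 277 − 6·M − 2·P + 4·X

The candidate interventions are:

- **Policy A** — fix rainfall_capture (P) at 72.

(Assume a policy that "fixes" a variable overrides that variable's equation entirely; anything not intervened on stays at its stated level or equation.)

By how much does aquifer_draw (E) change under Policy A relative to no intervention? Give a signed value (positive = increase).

-1682

Baseline:
  U = 107
  N = 21
  M = 141 + 5·21 = 246
  P = 119 − 6·107 − 246 = -769
  X = 182 + 6·107 = 824
  E = 277 − 6·246 − 2·(-769) + 4·824 = 3635
Policy A (P := 72):
  U = 107
  N = 21
  M = 141 + 5·21 = 246
  P = 72
  X = 182 + 6·107 = 824
  E = 277 − 6·246 − 2·72 + 4·824 = 1953
Change in E: 1953 − 3635 = -1682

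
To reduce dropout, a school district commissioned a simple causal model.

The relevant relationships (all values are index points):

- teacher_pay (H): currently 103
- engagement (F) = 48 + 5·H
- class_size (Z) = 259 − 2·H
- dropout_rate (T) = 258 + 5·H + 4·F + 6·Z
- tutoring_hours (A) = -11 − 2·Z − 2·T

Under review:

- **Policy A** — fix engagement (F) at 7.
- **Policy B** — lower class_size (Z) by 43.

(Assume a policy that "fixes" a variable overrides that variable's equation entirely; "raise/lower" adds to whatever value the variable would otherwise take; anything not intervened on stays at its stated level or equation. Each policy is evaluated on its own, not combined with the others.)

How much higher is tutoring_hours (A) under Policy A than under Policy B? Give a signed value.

Policy A (F := 7):
  H = 103
  F = 7
  Z = 259 − 2·103 = 53
  T = 258 + 5·103 + 4·7 + 6·53 = 1119
  A = -11 − 2·53 − 2·1119 = -2355
Policy B (Z − 43):
  H = 103
  F = 48 + 5·103 = 563
  Z = 259 − 2·103 (−43 from intervention) = 10
  T = 258 + 5·103 + 4·563 + 6·10 = 3085
  A = -11 − 2·10 − 2·3085 = -6201
A: -2355 − (-6201) = 3846

3846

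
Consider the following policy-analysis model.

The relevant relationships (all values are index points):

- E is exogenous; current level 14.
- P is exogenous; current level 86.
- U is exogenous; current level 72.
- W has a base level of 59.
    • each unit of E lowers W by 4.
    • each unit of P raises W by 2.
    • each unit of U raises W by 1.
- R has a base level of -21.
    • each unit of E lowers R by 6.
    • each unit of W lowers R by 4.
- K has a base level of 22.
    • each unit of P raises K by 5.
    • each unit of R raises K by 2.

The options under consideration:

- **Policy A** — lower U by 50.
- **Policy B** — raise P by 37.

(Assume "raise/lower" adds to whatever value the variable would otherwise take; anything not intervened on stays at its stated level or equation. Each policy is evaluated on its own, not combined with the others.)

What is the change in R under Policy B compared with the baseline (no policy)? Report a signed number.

-296

Baseline:
  E = 14
  P = 86
  U = 72
  W = 59 − 4·14 + 2·86 + 72 = 247
  R = -21 − 6·14 − 4·247 = -1093
Policy B (P + 37):
  E = 14
  P = 86 + 37 = 123
  U = 72
  W = 59 − 4·14 + 2·123 + 72 = 321
  R = -21 − 6·14 − 4·321 = -1389
Change in R: -1389 − (-1093) = -296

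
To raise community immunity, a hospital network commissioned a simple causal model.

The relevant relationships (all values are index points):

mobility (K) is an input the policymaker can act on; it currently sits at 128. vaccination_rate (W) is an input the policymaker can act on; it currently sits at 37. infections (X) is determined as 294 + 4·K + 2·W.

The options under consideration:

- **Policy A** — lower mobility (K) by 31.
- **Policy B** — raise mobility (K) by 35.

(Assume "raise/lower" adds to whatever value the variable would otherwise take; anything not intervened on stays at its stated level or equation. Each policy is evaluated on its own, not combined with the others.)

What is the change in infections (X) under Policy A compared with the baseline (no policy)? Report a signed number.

-124

Baseline:
  K = 128
  W = 37
  X = 294 + 4·128 + 2·37 = 880
Policy A (K − 31):
  K = 128 − 31 = 97
  W = 37
  X = 294 + 4·97 + 2·37 = 756
Change in X: 756 − 880 = -124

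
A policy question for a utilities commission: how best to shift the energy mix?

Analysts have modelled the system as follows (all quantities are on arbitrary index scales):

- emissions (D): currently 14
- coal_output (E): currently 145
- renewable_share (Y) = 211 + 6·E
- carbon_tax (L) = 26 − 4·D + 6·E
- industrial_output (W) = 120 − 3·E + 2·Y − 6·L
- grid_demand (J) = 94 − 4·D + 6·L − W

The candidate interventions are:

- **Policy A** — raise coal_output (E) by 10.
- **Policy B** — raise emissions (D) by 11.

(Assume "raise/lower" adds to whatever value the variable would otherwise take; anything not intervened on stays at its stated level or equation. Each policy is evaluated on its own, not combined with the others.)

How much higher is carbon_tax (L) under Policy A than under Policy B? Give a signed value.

104

Policy A (E + 10):
  D = 14
  E = 145 + 10 = 155
  L = 26 − 4·14 + 6·155 = 900
Policy B (D + 11):
  D = 14 + 11 = 25
  E = 145
  L = 26 − 4·25 + 6·145 = 796
L: 900 − 796 = 104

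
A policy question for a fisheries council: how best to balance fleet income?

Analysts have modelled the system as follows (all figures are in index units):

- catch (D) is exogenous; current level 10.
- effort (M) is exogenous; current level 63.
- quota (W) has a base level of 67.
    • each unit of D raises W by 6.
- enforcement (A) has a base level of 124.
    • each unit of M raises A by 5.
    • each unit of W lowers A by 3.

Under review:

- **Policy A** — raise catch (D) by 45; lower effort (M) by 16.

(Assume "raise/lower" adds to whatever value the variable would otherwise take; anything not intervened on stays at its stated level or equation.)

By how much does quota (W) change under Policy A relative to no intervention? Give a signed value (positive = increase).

270

Baseline:
  D = 10
  W = 67 + 6·10 = 127
Policy A (D + 45, M − 16):
  D = 10 + 45 = 55
  W = 67 + 6·55 = 397
Change in W: 397 − 127 = 270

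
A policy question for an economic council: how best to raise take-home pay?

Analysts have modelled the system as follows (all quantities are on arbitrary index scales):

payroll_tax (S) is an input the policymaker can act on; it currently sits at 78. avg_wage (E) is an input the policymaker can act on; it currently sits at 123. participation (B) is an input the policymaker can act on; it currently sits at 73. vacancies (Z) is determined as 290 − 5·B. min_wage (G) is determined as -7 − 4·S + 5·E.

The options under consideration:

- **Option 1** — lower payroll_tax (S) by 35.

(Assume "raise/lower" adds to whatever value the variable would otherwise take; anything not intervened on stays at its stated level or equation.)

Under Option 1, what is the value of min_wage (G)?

436

Option 1 (S − 35):
  S = 78 − 35 = 43
  E = 123
  G = -7 − 4·43 + 5·123 = 436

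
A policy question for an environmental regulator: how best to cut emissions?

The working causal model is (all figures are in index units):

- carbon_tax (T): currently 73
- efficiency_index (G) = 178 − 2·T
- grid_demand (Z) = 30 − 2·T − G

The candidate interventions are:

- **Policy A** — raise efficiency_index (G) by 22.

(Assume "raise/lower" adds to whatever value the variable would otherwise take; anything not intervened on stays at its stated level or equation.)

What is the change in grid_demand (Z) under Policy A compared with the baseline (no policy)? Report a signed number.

-22

Baseline:
  T = 73
  G = 178 − 2·73 = 32
  Z = 30 − 2·73 − 32 = -148
Policy A (G + 22):
  T = 73
  G = 178 − 2·73 (+22 from intervention) = 54
  Z = 30 − 2·73 − 54 = -170
Change in Z: -170 − (-148) = -22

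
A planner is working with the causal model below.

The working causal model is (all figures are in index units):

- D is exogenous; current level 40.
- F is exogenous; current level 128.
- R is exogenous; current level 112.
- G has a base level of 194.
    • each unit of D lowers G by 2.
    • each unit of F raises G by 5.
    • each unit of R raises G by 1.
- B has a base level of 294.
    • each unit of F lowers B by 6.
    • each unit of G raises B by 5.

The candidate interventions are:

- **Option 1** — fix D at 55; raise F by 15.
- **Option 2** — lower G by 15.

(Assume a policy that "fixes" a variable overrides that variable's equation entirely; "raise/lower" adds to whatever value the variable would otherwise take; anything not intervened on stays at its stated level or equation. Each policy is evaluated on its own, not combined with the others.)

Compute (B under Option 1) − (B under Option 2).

210

Option 1 (D := 55, F + 15):
  D = 55
  F = 128 + 15 = 143
  R = 112
  G = 194 − 2·55 + 5·143 + 112 = 911
  B = 294 − 6·143 + 5·911 = 3991
Option 2 (G − 15):
  D = 40
  F = 128
  R = 112
  G = 194 − 2·40 + 5·128 + 112 (−15 from intervention) = 851
  B = 294 − 6·128 + 5·851 = 3781
B: 3991 − 3781 = 210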